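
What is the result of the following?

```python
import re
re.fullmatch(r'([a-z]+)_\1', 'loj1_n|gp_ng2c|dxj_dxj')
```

None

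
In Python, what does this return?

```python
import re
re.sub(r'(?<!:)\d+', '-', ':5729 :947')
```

':5- :9-'

The negative lookahead/lookbehind blocks any match where the forbidden context is present.
Each match is replaced by '-'.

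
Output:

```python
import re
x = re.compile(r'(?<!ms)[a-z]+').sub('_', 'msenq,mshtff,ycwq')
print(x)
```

_,_,_

The negative lookahead/lookbehind blocks any match where the forbidden context is present.
`sub` substitutes '_' at each match site.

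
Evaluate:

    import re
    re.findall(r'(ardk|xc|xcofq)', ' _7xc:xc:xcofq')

Branches in `(...|...)` are attempted left-to-right; the first branch that allows the whole pattern to succeed is taken.
Because there's exactly one group, `findall` drops the full match and keeps group 1 from each hit.

['xc', 'xc', 'xc']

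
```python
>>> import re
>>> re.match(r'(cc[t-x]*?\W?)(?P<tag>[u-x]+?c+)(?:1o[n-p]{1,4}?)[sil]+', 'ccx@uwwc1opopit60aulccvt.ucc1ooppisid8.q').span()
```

(0, 14)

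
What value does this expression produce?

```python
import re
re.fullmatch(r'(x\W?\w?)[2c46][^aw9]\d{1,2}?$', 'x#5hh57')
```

None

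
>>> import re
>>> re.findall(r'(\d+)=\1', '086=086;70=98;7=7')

['086', '7']

The backreference `\1` re-matches whatever the first group consumed, character for character.
Scanning left to right: at [0:7] match '086=086', group 1 = '086'; at [14:17] match '7=7', group 1 = '7'.
With a single group, `findall` returns only what that group captured — 2 items.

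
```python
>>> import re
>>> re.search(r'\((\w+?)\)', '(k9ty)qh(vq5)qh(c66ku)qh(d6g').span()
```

`re.search` tries every starting position until one works.
The match spans [0:6] → '(k9ty)'.
Captured: group 1 = 'k9ty'.

(0, 6)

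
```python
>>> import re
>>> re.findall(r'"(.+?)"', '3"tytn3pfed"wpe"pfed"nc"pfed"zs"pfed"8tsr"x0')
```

Matches: at [1:12] match '"tytn3pfed"', group 1 = 'tytn3pfed'; at [15:21] match '"pfed"', group 1 = 'pfed'; at [23:29] match '"pfed"', group 1 = 'pfed'; at [31:37] match '"pfed"', group 1 = 'pfed'.
Because there's exactly one group, `findall` drops the full match and keeps group 1 from each hit.

['tytn3pfed', 'pfed', 'pfed', 'pfed']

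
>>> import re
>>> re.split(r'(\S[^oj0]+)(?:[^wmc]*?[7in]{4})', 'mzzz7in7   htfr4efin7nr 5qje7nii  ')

This matches a non-whitespace character, then one or more of any character except [oj0] (captured); then zero or more of any character except [wmc] (lazy), then exactly 4 of one of [7in] (non-capturing group).
Matches to split on: at [0:32] → 'mzzz7in7   htfr4efin7nr 5qje7nii'.
Because the pattern has a capturing group, `split` also inserts each captured text between the pieces.

['', 'mzzz7in7   htfr4efin7nr 5q', '  ']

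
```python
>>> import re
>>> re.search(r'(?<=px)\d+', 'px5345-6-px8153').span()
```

(2, 6)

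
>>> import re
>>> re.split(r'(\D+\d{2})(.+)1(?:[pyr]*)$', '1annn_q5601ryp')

With a capturing group present, the delimiter's captured portion is kept in the result list.

['1', 'annn_q56', '0', '']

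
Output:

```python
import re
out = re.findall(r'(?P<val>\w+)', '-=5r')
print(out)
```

['5r']

The pattern matches one or more of a word character (captured as 'val').
`findall` collects group 1 from the one match (1 total).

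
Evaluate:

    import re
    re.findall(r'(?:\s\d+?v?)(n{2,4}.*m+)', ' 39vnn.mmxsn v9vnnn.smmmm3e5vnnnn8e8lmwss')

['nn.mmxsn v9vnnn.smmmm3e5vnnnn8e8lm']

Pattern: whitespace, then one or more of a digit (lazy), then optionally a literal 'v' (non-capturing group); then 2 to 4 of a literal 'n', then zero or more of any character, then one or more of the literal 'm' (captured).
Walking the string: at [0:38] match ' 39vnn.mmxsn v9vnnn.smmmm3e5vnnnn8e8lm', group 1 = 'nn.mmxsn v9vnnn.smmmm3e5vnnnn8e8lm'.
`findall` collects group 1 from the one match (1 total).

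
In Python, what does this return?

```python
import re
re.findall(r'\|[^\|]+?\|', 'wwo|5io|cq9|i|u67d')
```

Scanning left to right: at [3:8] → '|5io|'; at [11:14] → '|i|'.
Since nothing is captured, `findall` lists the 2 matched substrings directly.

['|5io|', '|i|']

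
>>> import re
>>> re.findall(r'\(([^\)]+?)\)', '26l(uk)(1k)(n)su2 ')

['uk', '1k', 'n']

`findall` collects group 1 from each match (3 total).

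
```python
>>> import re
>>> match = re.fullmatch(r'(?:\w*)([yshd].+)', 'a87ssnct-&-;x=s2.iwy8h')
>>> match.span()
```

The pattern matches zero or more of a word character (non-capturing group); then one of [yshd], then one or more of any character (captured).
`fullmatch` succeeds only if the pattern covers the string from start to end.
The match spans [0:22] → 'a87ssnct-&-;x=s2.iwy8h'.
Captured: group 1 = 'snct-&-;x=s2.iwy8h'.

(0, 22)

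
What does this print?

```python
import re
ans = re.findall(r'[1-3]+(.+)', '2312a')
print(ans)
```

['a']

Pattern: one or more of a character in [1-3]; then one or more of any character (captured).
Walking the string: at [0:5] match '2312a', group 1 = 'a'.
One capturing group, so `findall` returns just the captured substring from the one match — 1 in all.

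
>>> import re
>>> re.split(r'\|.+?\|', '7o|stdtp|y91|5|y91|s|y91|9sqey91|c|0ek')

The `?` after the quantifier makes it lazy — it takes as little as possible before letting the rest of the pattern try.
`split` removes every match and returns the 5 fragments in between.

['7o', 'y91', 'y91', 'y91', 'c|0ek']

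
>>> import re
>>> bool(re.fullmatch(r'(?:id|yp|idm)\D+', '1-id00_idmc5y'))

False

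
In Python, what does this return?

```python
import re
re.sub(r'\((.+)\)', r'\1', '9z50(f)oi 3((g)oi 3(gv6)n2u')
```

The replacement refers to a captured group, so each match is rewritten using its own captured text.

'9z50f)oi 3((g)oi 3(gv6n2u'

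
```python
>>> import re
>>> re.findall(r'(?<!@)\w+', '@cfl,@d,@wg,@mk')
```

['fl', 'g', 'k']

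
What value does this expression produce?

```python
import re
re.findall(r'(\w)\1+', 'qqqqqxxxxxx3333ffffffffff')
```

The backreference `\1` re-matches whatever the first group consumed, character for character.
Matches: at [0:5] match 'qqqqq', group 1 = 'q'; at [5:11] match 'xxxxxx', group 1 = 'x'; at [11:15] match '3333', group 1 = '3'; at [15:25] match 'ffffffffff', group 1 = 'f'.
`findall` collects group 1 from each match (4 total).

['q', 'x', '3', 'f']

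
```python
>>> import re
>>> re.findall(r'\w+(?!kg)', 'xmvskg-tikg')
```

['xmvskg', 'tikg']

Because the assertion is negative and zero-width, positions next to the forbidden text are skipped.
`findall` yields the raw match text (2 of them) because the pattern has no groups.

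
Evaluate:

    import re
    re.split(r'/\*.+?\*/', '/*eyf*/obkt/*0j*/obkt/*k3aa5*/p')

Splitting on the pattern gives 4 pieces.

['', 'obkt', 'obkt', 'p']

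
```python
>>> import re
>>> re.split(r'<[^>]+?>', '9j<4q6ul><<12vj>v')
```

`split` removes every match and returns the 3 fragments in between.

['9j', '', 'v']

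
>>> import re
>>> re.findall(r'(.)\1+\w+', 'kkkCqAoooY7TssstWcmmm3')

['k']

A backreference is literal: `\1` must see the identical characters the first group matched.
Matches: at [0:22] match 'kkkCqAoooY7TssstWcmmm3', group 1 = 'k'.
Because there's exactly one group, `findall` drops the full match and keeps group 1 from the one hit.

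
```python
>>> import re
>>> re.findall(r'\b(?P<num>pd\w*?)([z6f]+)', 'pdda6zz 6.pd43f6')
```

Pattern: a word boundary (`\b`, zero-width); then a literal 'p', then the literal 'd', then zero or more of a word character (lazy) (captured as 'num'); then one or more of one of [z6f] (captured).
Walking the string: at [0:7] match 'pdda6zz', groups = ('pdda', '6zz'); at [10:16] match 'pd43f6', groups = ('pd43', 'f6').
`findall` packs the 2 group values into a tuple for every match.

[('pdda', '6zz'), ('pd43', 'f6')]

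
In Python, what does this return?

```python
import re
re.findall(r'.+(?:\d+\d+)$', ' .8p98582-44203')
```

[' .8p98582-44203']

Pattern: one or more of any character; then one or more of a digit, then one or more of a digit (non-capturing group); then anchored at the end.
Matches: at [0:15] → ' .8p98582-44203'.
`findall` yields the raw match text (1 of them) because the pattern has no groups.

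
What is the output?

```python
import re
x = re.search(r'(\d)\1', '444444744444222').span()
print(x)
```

(0, 2)

`\1` has to match the exact text group 1 already captured.
`re.search` tries every starting position until one works.
The match spans [0:2] → '44'.
Captured: group 1 = '4'.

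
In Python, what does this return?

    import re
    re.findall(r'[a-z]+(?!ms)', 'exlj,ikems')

A negative assertion filters positions out without eating any characters.
Matches: at [0:4] → 'exlj'; at [5:10] → 'ikems'.
`findall` yields the raw match text (2 of them) because the pattern has no groups.

['exlj', 'ikems']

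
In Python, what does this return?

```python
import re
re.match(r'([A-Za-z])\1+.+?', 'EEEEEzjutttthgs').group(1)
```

'E'

The match spans [0:6] → 'EEEEEz'.
Captured: group 1 = 'E'.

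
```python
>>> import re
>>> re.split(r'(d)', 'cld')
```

['cl', 'd', '']

The group in the pattern means `split` returns the separators' captures alongside the pieces.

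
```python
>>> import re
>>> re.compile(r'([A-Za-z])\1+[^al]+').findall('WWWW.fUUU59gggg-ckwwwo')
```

['W']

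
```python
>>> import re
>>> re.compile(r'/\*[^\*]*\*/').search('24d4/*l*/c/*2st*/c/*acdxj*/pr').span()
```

(4, 9)

`search` walks the string left to right and returns the first match it finds.
The match spans [4:9] → '/*l*/'.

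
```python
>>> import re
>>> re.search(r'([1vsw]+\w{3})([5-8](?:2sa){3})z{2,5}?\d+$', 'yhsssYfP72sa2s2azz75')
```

This matches one or more of one of [1vsw], then exactly 3 of a word character (captured); then a character in [5-8], then the literal '2sa' repeated 3 times (captured); then 2 to 5 of a literal 'z' (lazy), then one or more of a digit; then anchored at the end.
Unlike `match`, `search` isn't anchored — it looks for the pattern anywhere in the string.
Here nothing in the string fits, so the call returns None.

None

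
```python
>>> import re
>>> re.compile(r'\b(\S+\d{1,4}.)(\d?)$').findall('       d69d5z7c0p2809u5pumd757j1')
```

The pattern matches a word boundary (`\b`, zero-width); then one or more of a non-whitespace character, then 1 to 4 of a digit, then any character (captured); then optionally a digit (captured); then anchored at the end.
Walking the string: at [7:32] match 'd69d5z7c0p2809u5pumd757j1', groups = ('d69d5z7c0p2809u5pumd757j', '1').
With 2 capturing groups, `findall` returns a 2-tuple per match.

[('d69d5z7c0p2809u5pumd757j', '1')]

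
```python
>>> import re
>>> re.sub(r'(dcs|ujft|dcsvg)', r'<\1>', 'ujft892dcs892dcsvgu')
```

'<ujft>892<dcs>892<dcs>vgu'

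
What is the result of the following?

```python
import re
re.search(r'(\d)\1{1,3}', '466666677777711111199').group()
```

After group 1 captures some text, `\1` only succeeds where that same text appears again.
The match spans [1:5] → '6666'.

'6666'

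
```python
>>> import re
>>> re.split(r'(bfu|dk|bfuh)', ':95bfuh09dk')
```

Alternation isn't longest-match — the leftmost alternative that fits at this position is chosen.
Matches to split on: at [3:6] → 'bfu'; at [9:11] → 'dk'.
The group in the pattern means `split` returns the separators' captures alongside the pieces.

[':95', 'bfu', 'h09', 'dk', '']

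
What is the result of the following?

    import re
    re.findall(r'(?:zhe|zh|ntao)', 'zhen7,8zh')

Branches in `(...|...)` are attempted left-to-right; the first branch that allows the whole pattern to succeed is taken.
Scanning left to right: at [0:3] → 'zhe'; at [7:9] → 'zh'.
Since nothing is captured, `findall` lists the 2 matched substrings directly.

['zhe', 'zh']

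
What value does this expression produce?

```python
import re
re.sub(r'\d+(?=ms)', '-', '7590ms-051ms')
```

Lookahead/lookbehind check context without consuming it, so the matched span excludes the asserted characters.
Matches: at [0:4] → '7590'; at [7:10] → '051'.
Every occurrence is swapped for '-'.

'-ms--ms'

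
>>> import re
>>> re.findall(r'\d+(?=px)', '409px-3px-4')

['409', '3']

The positive lookaround only admits positions where the adjacent text matches; those characters stay outside the span.
`findall` yields the raw match text (2 of them) because the pattern has no groups.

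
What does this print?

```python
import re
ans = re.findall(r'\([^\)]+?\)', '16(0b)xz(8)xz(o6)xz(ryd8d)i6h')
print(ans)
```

Since nothing is captured, `findall` lists the 4 matched substrings directly.

['(0b)', '(8)', '(o6)', '(ryd8d)']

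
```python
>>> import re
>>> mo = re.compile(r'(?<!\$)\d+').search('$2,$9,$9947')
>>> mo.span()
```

A negative assertion filters positions out without eating any characters.
The match spans [8:11] → '947'.

(8, 11)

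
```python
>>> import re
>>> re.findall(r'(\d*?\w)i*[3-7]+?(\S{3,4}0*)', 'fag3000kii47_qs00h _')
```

The pattern matches zero or more of a digit (lazy), then a word character (captured); then zero or more of a literal 'i', then one or more of a character in [3-7] (lazy); then 3 to 4 of a non-whitespace character, then zero or more of a literal '0' (captured).
2 groups means each result is a tuple of 2 captured strings — 2 here.

[('g', '000k'), ('i', '7_qs00')]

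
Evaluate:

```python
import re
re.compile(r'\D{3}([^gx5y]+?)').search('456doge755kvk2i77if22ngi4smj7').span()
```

(3, 7)

Pattern: exactly 3 of a non-digit; then one or more of any character except [gx5y] (lazy) (captured).
With the lazy modifier that quantifier settles for the fewest repetitions that let the rest of the pattern succeed (the atoms after it are unaffected and can still be greedy).
`re.search` scans for the first position where the pattern succeeds.
The match spans [3:7] → 'doge'.
Captured: group 1 = 'e'.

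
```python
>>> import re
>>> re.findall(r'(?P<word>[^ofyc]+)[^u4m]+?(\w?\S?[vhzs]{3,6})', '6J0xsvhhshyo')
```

[('6J0xsv', 'hsh')]

`findall` packs the 2 group values into a tuple for every match.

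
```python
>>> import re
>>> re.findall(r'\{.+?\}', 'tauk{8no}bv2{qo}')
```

['{8no}', '{qo}']

Lazy quantifiers expand one character at a time until the remainder of the pattern can match.
Matches: at [4:9] → '{8no}'; at [12:16] → '{qo}'.
No capturing groups, so `findall` returns the 2 full match strings.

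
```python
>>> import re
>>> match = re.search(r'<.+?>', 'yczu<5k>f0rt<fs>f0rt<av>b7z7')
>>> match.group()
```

'<5k>'

The match spans [4:8] → '<5k>'.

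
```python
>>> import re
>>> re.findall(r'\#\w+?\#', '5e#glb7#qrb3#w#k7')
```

['#glb7#', '#w#']

Matches: at [2:8] → '#glb7#'; at [12:15] → '#w#'.
`findall` yields the raw match text (2 of them) because the pattern has no groups.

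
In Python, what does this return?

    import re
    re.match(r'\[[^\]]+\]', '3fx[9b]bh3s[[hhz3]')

`re.match` only tries the pattern at the start of the string.
Here position 0 doesn't satisfy it, so the call returns None.

None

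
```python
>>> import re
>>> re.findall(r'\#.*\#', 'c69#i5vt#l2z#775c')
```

['#i5vt#l2z#']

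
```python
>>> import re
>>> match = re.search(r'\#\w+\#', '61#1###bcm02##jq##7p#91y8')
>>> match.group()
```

The match spans [2:5] → '#1#'.

'#1#'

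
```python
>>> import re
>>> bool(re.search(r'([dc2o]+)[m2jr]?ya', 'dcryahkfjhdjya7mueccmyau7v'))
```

True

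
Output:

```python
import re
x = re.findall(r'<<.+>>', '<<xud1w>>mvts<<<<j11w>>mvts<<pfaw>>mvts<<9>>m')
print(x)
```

Matches: at [0:44] → '<<xud1w>>mvts<<<<j11w>>mvts<<pfaw>>mvts<<9>>'.
With no groups in the pattern, `findall` gives back each whole match — 1 here.

['<<xud1w>>mvts<<<<j11w>>mvts<<pfaw>>mvts<<9>>']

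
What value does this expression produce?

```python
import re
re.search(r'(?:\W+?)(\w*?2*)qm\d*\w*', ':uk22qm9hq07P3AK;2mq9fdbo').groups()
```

('uk22',)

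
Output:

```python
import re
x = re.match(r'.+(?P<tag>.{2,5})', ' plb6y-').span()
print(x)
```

(0, 7)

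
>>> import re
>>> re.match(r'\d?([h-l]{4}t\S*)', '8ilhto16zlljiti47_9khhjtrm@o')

None

This matches optionally a digit; then exactly 4 of a character in [h-l], then a literal 't', then zero or more of a non-whitespace character (captured).
`re.match` won't scan ahead — the pattern has to work from the very first character.
Here the string doesn't start with a match, so the call returns None.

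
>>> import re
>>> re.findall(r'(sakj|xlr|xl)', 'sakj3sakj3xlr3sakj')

Alternation tries branches left to right and keeps the first one that lets the overall match succeed at that position.
Matches: at [0:4] match 'sakj', group 1 = 'sakj'; at [5:9] match 'sakj', group 1 = 'sakj'; at [10:13] match 'xlr', group 1 = 'xlr'; at [14:18] match 'sakj', group 1 = 'sakj'.
One capturing group, so `findall` returns just the captured substring from each match — 4 in all.

['sakj', 'sakj', 'xlr', 'sakj']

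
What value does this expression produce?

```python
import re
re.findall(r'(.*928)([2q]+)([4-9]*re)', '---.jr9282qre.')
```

3 groups means the one result is a tuple of 3 captured strings — 1 here.

[('---.jr928', '2q', 're')]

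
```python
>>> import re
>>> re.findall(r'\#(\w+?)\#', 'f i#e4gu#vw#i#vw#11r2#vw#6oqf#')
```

['e4gu', 'i', '11r2', '6oqf']

Walking the string: at [3:9] match '#e4gu#', group 1 = 'e4gu'; at [11:14] match '#i#', group 1 = 'i'; at [16:22] match '#11r2#', group 1 = '11r2'; at [24:30] match '#6oqf#', group 1 = '6oqf'.
Because there's exactly one group, `findall` drops the full match and keeps group 1 from each hit.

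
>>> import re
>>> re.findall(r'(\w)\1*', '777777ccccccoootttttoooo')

['7', 'c', 'o', 't', 'o']

`\1` has to match the exact text group 1 already captured.
Walking the string: at [0:6] match '777777', group 1 = '7'; at [6:12] match 'cccccc', group 1 = 'c'; at [12:15] match 'ooo', group 1 = 'o'; at [15:20] match 'ttttt', group 1 = 't'; at [20:24] match 'oooo', group 1 = 'o'.
One capturing group, so `findall` returns just the captured substring from each match — 5 in all.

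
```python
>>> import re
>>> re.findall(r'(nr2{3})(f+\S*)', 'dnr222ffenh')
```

[('nr222', 'ffenh')]

The pattern matches the literal 'nr', then exactly 3 of a literal '2' (captured); then one or more of the literal 'f', then zero or more of a non-whitespace character (captured).
2 groups means the one result is a tuple of 2 captured strings — 1 here.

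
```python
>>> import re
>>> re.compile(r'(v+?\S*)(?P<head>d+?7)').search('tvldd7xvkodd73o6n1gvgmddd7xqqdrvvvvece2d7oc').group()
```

'vldd7xvkodd73o6n1gvgmddd7xqqdrvvvvece2d7'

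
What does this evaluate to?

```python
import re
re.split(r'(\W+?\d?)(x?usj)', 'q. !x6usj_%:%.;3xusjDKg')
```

['q. !x6usj_', '%:%.;3', 'xusj', 'DKg']

This matches one or more of a non-word character (lazy), then optionally a digit (captured); then optionally the literal 'x', then the literal 'usj' (captured).
Matches to split on: at [10:20] → '%:%.;3xusj'.
Because the pattern has a capturing group, `split` also inserts each captured text between the pieces.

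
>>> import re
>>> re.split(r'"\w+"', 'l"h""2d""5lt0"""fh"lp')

Matches to split on: at [1:4] → '"h"'; at [4:8] → '"2d"'; at [8:14] → '"5lt0"'; at [15:19] → '"fh"'.
Each match becomes a cut point; 5 segments remain.

['l', '', '', '"', 'lp']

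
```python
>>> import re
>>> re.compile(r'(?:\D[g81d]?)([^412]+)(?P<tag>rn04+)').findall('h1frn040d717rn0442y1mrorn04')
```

The pattern matches a non-digit, then optionally one of [g81d] (non-capturing group); then one or more of any character except [412] (captured); then the literal 'rn0', then one or more of the literal '4' (captured as 'tag').
Scanning left to right: at [0:7] match 'h1frn04', groups = ('f', 'rn04'); at [18:27] match 'y1mrorn04', groups = ('mro', 'rn04').
With 2 capturing groups, `findall` returns a 2-tuple per match.

[('f', 'rn04'), ('mro', 'rn04')]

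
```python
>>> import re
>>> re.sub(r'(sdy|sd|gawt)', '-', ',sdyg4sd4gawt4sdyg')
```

',-g4-4-4-g'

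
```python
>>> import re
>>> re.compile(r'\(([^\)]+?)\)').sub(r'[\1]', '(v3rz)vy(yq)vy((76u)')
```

'[v3rz]vy[yq]vy[(76u]'

Matches: at [0:6] → '(v3rz)'; at [8:12] → '(yq)'; at [14:20] → '((76u)'.
`\1` in the replacement pulls in group 1's text for each match.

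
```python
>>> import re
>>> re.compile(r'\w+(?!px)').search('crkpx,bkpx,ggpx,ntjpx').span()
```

(0, 5)

The negative lookahead/lookbehind blocks any match where the forbidden context is present.
`re.search` scans for the first position where the pattern succeeds.
The match spans [0:5] → 'crkpx'.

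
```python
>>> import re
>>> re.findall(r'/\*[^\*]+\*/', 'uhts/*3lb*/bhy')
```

['/*3lb*/']

Matches: at [4:11] → '/*3lb*/'.
No capturing groups, so `findall` returns the 1 full match string.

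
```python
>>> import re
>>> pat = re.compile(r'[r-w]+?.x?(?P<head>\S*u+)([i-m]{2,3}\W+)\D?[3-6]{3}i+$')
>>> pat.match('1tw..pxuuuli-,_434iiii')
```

`re.match` won't scan ahead — the pattern has to work from the very first character.
Here position 0 doesn't satisfy it, so the call returns None.

None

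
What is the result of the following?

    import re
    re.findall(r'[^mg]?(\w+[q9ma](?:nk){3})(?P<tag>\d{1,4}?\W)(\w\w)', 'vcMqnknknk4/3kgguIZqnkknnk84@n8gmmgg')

The pattern matches optionally any character except [mg]; then one or more of a word character, then one of [q9ma], then the literal 'nk' repeated 3 times (captured); then 1 to 4 of a digit (lazy), then a non-word character (captured as 'tag'); then a word character, then a word character (captured).
Matches: at [0:14] match 'vcMqnknknk4/3k', groups = ('cMqnknknk', '4/', '3k').
`findall` packs the 3 group values into a tuple for every match.

[('cMqnknknk', '4/', '3k')]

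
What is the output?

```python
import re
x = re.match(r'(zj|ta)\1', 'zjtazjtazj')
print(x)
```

The backreference `\1` re-matches whatever the first group consumed, character for character.
`re.match` won't scan ahead — the pattern has to work from the very first character.
Here position 0 doesn't satisfy it, so the call returns None.

None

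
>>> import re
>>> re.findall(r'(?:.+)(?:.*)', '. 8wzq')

Pattern: one or more of any character (non-capturing group); then zero or more of any character (non-capturing group).
Matches: at [0:6] → '. 8wzq'.
No capturing groups, so `findall` returns the 1 full match string.

['. 8wzq']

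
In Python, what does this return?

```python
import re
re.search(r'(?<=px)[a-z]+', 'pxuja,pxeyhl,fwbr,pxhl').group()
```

'uja'

Because the assertion is zero-width, the text it checks is not consumed and won't appear in the result.
Unlike `match`, `search` isn't anchored — it looks for the pattern anywhere in the string.
The match spans [2:5] → 'uja'.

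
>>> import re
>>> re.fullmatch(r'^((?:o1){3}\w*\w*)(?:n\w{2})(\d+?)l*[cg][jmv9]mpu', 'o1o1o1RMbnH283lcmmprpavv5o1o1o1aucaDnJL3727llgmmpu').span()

(0, 50)

This matches anchored at the start of the string; then the literal 'o1' repeated 3 times, then zero or more of a word character, then zero or more of a word character (captured); then a literal 'n', then exactly 2 of a word character (non-capturing group); then one or more of a digit (lazy) (captured); then zero or more of the literal 'l', then one of [cg]; then one of [jmv9], then the literal 'mpu'.
For `fullmatch`, every character of the input must be accounted for by the pattern.
The match spans [0:50] → 'o1o1o1RMbnH283lcmmprpavv5o1o1o1aucaDnJL3727llgmmpu'.
Captured: group 1 = 'o1o1o1RMbnH283lcmmprpavv5o1o1o1aucaD', group 2 = '3727'.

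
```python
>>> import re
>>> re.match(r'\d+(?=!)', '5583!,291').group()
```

'5583'

`match` is anchored at position 0; if the pattern doesn't fit there, it returns None.
The match spans [0:4] → '5583'.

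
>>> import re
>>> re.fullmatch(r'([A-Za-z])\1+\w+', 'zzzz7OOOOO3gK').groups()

('z',)

After group 1 captures some text, `\1` only succeeds where that same text appears again.
`re.fullmatch` requires the pattern to consume the entire string.
The match spans [0:13] → 'zzzz7OOOOO3gK'.
Captured: group 1 = 'z'.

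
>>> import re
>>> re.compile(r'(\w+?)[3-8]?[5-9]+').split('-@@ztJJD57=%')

['-@@', 'ztJJD', '=%']

The pattern matches one or more of a word character (lazy) (captured); then optionally a character in [3-8], then one or more of a character in [5-9].
Matches to split on: at [3:10] → 'ztJJD57'.
Because the pattern has a capturing group, `split` also inserts each captured text between the pieces.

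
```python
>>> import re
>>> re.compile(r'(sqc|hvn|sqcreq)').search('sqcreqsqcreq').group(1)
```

'sqc'

Alternation tries branches left to right and keeps the first one that lets the overall match succeed at that position.
`re.search` tries every starting position until one works.
The match spans [0:3] → 'sqc'.
Captured: group 1 = 'sqc'.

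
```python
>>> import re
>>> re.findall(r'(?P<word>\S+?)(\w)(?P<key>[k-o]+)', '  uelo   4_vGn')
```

This matches one or more of a non-whitespace character (lazy) (captured as 'word'); then a word character (captured); then one or more of a character in [k-o] (captured as 'key').
The `?` after the quantifier makes it lazy — it takes as little as possible before letting the rest of the pattern try.
Scanning left to right: at [2:6] match 'uelo', groups = ('u', 'e', 'lo'); at [9:14] match '4_vGn', groups = ('4_v', 'G', 'n').
With 3 capturing groups, `findall` returns a 3-tuple per match.

[('u', 'e', 'lo'), ('4_v', 'G', 'n')]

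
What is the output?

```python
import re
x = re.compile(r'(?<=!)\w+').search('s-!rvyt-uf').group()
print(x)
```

The `(?=…)`/`(?<=…)` assertion just peeks at neighbouring text; it doesn't advance the match position.
The match spans [3:7] → 'rvyt'.

rvyt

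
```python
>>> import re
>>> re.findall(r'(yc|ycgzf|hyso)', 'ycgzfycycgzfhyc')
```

Alternation tries branches left to right and keeps the first one that lets the overall match succeed at that position.
One capturing group, so `findall` returns just the captured substring from each match — 4 in all.

['yc', 'yc', 'yc', 'yc']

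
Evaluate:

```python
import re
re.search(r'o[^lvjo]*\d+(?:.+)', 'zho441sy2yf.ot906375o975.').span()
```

(2, 25)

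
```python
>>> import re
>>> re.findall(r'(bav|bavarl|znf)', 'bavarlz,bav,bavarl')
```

['bav', 'bav', 'bav']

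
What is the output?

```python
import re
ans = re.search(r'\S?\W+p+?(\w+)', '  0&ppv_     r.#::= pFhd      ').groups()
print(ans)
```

Pattern: optionally a non-whitespace character, then one or more of a non-word character, then one or more of a literal 'p' (lazy); then one or more of a word character (captured).
Because the quantifier is non-greedy, it stops expanding at the earliest point where the rest of the pattern can succeed.
`re.search` scans for the first position where the pattern succeeds.
The match spans [2:8] → '0&ppv_'.
Captured: group 1 = 'pv_'.

('pv_',)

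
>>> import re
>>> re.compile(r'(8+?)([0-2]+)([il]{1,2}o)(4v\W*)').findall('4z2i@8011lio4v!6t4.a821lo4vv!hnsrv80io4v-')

This matches one or more of a literal '8' (lazy) (captured); then one or more of a character in [0-2] (captured); then 1 to 2 of one of [il], then a literal 'o' (captured); then the literal '4v', then zero or more of a non-word character (captured).
Matches: at [5:15] match '8011lio4v!', groups = ('8', '011', 'lio', '4v!'); at [20:27] match '821lo4v', groups = ('8', '21', 'lo', '4v'); at [34:41] match '80io4v-', groups = ('8', '0', 'io', '4v-').
`findall` packs the 4 group values into a tuple for every match.

[('8', '011', 'lio', '4v!'), ('8', '21', 'lo', '4v'), ('8', '0', 'io', '4v-')]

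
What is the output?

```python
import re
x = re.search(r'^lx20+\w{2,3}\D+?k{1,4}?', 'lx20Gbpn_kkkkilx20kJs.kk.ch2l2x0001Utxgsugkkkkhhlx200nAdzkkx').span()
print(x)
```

Pattern: anchored at the start of the string; then the literal 'lx2', then one or more of the literal '0'; then 2 to 3 of a word character, then one or more of a non-digit (lazy), then 1 to 4 of a literal 'k' (lazy).
Because the quantifier is non-greedy, it stops expanding at the earliest point where the rest of the pattern can succeed.
`re.search` tries every starting position until one works.
The match spans [0:10] → 'lx20Gbpn_k'.

(0, 10)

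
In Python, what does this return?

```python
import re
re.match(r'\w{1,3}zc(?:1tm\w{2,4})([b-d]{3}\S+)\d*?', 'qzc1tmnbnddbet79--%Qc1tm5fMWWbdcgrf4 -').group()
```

`match` is anchored at position 0; if the pattern doesn't fit there, it returns None.
The match spans [0:36] → 'qzc1tmnbnddbet79--%Qc1tm5fMWWbdcgrf4'.

'qzc1tmnbnddbet79--%Qc1tm5fMWWbdcgrf4'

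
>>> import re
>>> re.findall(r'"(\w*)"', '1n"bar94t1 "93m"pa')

['93m']

Because there's exactly one group, `findall` drops the full match and keeps group 1 from the one hit.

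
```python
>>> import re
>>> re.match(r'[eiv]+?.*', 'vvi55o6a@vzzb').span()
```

`re.match` only tries the pattern at the start of the string.
The match spans [0:13] → 'vvi55o6a@vzzb'.

(0, 13)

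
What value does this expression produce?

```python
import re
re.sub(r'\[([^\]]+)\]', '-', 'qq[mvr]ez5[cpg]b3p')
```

'qq-ez5-b3p'

Each match is replaced by '-'.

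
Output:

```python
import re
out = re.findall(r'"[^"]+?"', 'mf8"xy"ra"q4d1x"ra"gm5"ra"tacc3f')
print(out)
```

Walking the string: at [3:7] → '"xy"'; at [9:16] → '"q4d1x"'; at [18:23] → '"gm5"'.
With no groups in the pattern, `findall` gives back each whole match — 3 here.

['"xy"', '"q4d1x"', '"gm5"']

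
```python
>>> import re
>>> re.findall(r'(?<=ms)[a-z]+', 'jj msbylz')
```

The lookaround is zero-width — it requires the adjacent text to match without consuming it, so the asserted text isn't part of the match.
Matches: at [5:9] → 'bylz'.
Since nothing is captured, `findall` lists the 1 matched substring directly.

['bylz']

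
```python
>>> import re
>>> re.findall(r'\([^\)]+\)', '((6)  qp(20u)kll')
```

['((6)', '(20u)']

Walking the string: at [0:4] → '((6)'; at [8:13] → '(20u)'.
No capturing groups, so `findall` returns the 2 full match strings.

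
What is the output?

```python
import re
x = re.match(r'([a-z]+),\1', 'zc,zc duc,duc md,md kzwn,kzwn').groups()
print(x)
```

('zc',)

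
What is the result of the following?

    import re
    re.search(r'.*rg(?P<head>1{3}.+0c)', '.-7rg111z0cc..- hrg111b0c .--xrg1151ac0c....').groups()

The pattern matches zero or more of any character, then the literal 'rg'; then exactly 3 of a literal '1', then one or more of any character, then the literal '0c' (captured as 'head').
`re.search` scans for the first position where the pattern succeeds.
The match spans [0:40] → '.-7rg111z0cc..- hrg111b0c .--xrg1151ac0c'.
Captured: group 1 = '111b0c .--xrg1151ac0c'.

('111b0c .--xrg1151ac0c',)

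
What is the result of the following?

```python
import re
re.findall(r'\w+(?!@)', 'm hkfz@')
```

['m', 'hkf']

The negative lookaround is zero-width — it rules out positions where the adjacent text would match, without consuming anything.
No capturing groups, so `findall` returns the 2 full match strings.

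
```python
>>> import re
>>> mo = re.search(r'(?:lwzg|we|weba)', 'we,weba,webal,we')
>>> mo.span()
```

(0, 2)

The match spans [0:2] → 'we'.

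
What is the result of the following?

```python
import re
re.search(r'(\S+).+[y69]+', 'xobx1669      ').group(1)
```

Pattern: one or more of a non-whitespace character (captured); then one or more of any character, then one or more of one of [y69].
`re.search` scans for the first position where the pattern succeeds.
The match spans [0:8] → 'xobx1669'.
Captured: group 1 = 'xobx16'.

'xobx16'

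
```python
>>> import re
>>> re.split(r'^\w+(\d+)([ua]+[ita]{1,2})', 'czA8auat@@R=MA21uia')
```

['', '8', 'auat', '@@R=MA21uia']

The pattern matches anchored at the start of the string; then one or more of a word character; then one or more of a digit (captured); then one or more of one of [ua], then 1 to 2 of one of [ita] (captured).
Matches to split on: at [0:8] → 'czA8auat'.
`re.split` interleaves the captured-group text with the surrounding fragments.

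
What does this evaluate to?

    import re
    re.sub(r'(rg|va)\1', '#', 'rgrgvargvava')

After group 1 captures some text, `\1` only succeeds where that same text appears again.
Matches: at [0:4] → 'rgrg'; at [8:12] → 'vava'.
`sub` substitutes '#' at each match site.

'#varg#'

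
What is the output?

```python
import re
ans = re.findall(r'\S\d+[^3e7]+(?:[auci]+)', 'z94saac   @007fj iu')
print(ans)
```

['z94saac', '@007fj iu']

Pattern: a non-whitespace character, then one or more of a digit, then one or more of any character except [3e7]; then one or more of one of [auci] (non-capturing group).
Walking the string: at [0:7] → 'z94saac'; at [10:19] → '@007fj iu'.
`findall` yields the raw match text (2 of them) because the pattern has no groups.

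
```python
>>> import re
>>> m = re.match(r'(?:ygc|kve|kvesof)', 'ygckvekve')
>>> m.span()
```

(0, 3)

`re.match` won't scan ahead — the pattern has to work from the very first character.
The match spans [0:3] → 'ygc'.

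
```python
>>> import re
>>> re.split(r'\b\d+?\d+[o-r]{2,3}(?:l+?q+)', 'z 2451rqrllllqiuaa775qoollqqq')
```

['z ', 'iuaa775qoollqqq']

This matches a word boundary (`\b`, zero-width); then one or more of a digit (lazy); then one or more of a digit, then 2 to 3 of a character in [o-r]; then one or more of the literal 'l' (lazy), then one or more of a literal 'q' (non-capturing group).
Each match becomes a cut point; 2 segments remain.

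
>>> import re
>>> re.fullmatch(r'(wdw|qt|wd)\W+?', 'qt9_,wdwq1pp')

`re.fullmatch` requires the pattern to consume the entire string.
Here the pattern can't cover the whole string, so the call returns None.

None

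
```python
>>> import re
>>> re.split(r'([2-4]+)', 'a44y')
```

The group in the pattern means `split` returns the separators' captures alongside the pieces.

['a', '44', 'y']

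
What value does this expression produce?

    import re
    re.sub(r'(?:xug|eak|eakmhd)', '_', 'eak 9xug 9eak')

'_ 9_ 9_'

Matches: at [0:3] → 'eak'; at [5:8] → 'xug'; at [10:13] → 'eak'.
Every occurrence is swapped for '_'.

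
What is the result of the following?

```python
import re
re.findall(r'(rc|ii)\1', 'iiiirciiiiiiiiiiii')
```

['ii', 'ii', 'ii', 'ii']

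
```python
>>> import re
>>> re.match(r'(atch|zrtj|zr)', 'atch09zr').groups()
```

('atch',)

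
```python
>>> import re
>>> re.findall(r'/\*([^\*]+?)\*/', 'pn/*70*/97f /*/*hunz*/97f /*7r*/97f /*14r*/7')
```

['70', 'hunz', '7r', '14r']

With a single group, `findall` returns only what that group captured — 4 items.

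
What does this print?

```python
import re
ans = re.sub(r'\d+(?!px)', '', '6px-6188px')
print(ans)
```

6px-8px

The negative lookahead/lookbehind blocks any match where the forbidden context is present.
`sub` substitutes '' at each match site.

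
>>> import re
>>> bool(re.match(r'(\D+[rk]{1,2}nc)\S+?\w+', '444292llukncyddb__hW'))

The pattern matches one or more of a non-digit, then 1 to 2 of one of [rk], then the literal 'nc' (captured); then one or more of a non-whitespace character (lazy), then one or more of a word character.
`re.match` only tries the pattern at the start of the string.
Here position 0 doesn't satisfy it, so the call returns None, and `bool(None)` is False.

False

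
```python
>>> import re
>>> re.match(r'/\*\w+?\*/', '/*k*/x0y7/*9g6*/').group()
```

'/*k*/'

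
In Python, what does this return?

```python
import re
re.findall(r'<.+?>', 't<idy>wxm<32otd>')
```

The `?` after the quantifier makes it lazy — it takes as little as possible before letting the rest of the pattern try.
Since nothing is captured, `findall` lists the 2 matched substrings directly.

['<idy>', '<32otd>']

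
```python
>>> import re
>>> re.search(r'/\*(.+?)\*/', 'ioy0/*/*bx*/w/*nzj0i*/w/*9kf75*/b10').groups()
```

('/*bx',)

The `?` after the quantifier makes it lazy — it takes as little as possible before letting the rest of the pattern try.
`search` walks the string left to right and returns the first match it finds.
The match spans [4:12] → '/*/*bx*/'.
Captured: group 1 = '/*bx'.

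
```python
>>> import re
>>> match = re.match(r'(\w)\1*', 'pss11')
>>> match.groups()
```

('p',)

The backreference `\1` re-matches whatever the first group consumed, character for character.
`re.match` only tries the pattern at the start of the string.
The match spans [0:1] → 'p'.
Captured: group 1 = 'p'.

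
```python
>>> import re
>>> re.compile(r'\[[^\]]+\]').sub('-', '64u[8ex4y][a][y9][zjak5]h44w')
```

`sub` substitutes '-' at each match site.

'64u----h44w'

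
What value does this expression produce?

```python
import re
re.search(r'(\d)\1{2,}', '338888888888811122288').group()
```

'88888888888'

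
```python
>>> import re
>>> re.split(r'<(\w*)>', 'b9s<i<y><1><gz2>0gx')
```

['b9s<i', 'y', '', '1', '', 'gz2', '0gx']

Matches to split on: at [5:8] → '<y>'; at [8:11] → '<1>'; at [11:16] → '<gz2>'.
The group in the pattern means `split` returns the separators' captures alongside the pieces.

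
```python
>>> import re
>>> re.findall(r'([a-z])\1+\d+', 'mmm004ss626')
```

['m', 's']

`\1` is not a pattern — it's the concrete string captured by group 1, re-applied verbatim.
Scanning left to right: at [0:6] match 'mmm004', group 1 = 'm'; at [6:11] match 'ss626', group 1 = 's'.
With a single group, `findall` returns only what that group captured — 2 items.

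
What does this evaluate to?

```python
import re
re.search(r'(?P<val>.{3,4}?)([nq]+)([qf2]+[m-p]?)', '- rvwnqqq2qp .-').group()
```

' rvwnqqq2qp'

The pattern matches 3 to 4 of any character (lazy) (captured as 'val'); then one or more of one of [nq] (captured); then one or more of one of [qf2], then optionally a character in [m-p] (captured).
`search` walks the string left to right and returns the first match it finds.
The match spans [1:12] → ' rvwnqqq2qp'.
Captured: group 1 = ' rvw', group 2 = 'nqqq', group 3 = '2qp'.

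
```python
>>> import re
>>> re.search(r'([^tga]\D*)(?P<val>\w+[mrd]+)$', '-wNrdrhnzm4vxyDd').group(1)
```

'-wNrdrhnzm'

This matches any character except [tga], then zero or more of a non-digit (captured); then one or more of a word character, then one or more of one of [mrd] (captured as 'val'); then anchored at the end.
`re.search` tries every starting position until one works.
The match spans [0:16] → '-wNrdrhnzm4vxyDd'.
Captured: group 1 = '-wNrdrhnzm', group 2 = '4vxyDd'.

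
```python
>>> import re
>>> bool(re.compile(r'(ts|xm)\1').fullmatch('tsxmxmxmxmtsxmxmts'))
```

For `fullmatch`, every character of the input must be accounted for by the pattern.
Here the pattern can't cover the whole string, so the call returns None, and `bool(None)` is False.

False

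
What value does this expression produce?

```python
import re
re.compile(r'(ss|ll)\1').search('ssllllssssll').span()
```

(2, 6)

A backreference is literal: `\1` must see the identical characters the first group matched.
`re.search` tries every starting position until one works.
The match spans [2:6] → 'llll'.
Captured: group 1 = 'll'.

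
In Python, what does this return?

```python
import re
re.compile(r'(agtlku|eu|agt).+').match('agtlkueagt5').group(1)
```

'agtlku'

Branches in `(...|...)` are attempted left-to-right; the first branch that allows the whole pattern to succeed is taken.
`re.match` only tries the pattern at the start of the string.
The match spans [0:11] → 'agtlkueagt5'.
Captured: group 1 = 'agtlku'.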